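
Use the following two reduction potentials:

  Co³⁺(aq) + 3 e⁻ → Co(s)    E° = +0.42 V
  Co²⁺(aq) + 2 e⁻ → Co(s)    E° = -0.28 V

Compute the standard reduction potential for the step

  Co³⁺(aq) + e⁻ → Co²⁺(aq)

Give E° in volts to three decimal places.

+1.820 V

Sequential free energies add, so n₃E°₃ = n₁E°₁ + n₂E°₂.
With n₃ = 3, and the known step contributing 2×(-0.28) V, the unknown satisfies 1·E° = 3×(+0.42) − 2×(-0.28) = +1.820.
E° = +1.820 / 1 = +1.820 V.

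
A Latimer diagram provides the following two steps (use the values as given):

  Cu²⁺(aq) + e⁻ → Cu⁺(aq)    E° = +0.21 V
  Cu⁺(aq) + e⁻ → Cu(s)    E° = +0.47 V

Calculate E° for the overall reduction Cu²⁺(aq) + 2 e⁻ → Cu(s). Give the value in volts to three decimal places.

Since ΔG° = −nFE° is additive over sequential reductions, n₃E°₃ = n₁E°₁ + n₂E°₂.
E°₃ = (1×+0.21 + 1×+0.47) / 2 = (+0.680) / 2 = +0.340 V.

+0.340 V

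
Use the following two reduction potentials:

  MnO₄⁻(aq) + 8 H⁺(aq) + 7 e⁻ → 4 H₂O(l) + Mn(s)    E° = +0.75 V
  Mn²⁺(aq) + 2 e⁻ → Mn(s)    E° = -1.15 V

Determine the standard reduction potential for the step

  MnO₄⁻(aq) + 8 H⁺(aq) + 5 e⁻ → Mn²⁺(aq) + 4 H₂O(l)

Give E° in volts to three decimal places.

+1.510 V

Sequential free energies add, so n₃E°₃ = n₁E°₁ + n₂E°₂.
With n₃ = 7, and the known step contributing 2×(-1.15) V, the unknown satisfies 5·E° = 7×(+0.75) − 2×(-1.15) = +7.550.
E° = +7.550 / 5 = +1.510 V.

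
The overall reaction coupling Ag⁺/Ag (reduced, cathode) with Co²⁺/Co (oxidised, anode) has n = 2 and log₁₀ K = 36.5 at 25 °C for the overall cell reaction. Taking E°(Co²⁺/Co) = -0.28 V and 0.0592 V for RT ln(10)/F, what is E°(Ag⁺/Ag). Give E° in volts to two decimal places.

+0.80 V

E°cell = (0.0592/n)·log K = (0.0592/2)(36.5) = +1.080 V.
Since Ag⁺/Ag is the cathode and Co²⁺/Co the anode, E°cell = E°(Ag⁺/Ag) − E°(Co²⁺/Co).
So E°(Ag⁺/Ag) = E°cell + E°(Co²⁺/Co) = +1.080 + (-0.28) = +0.80 V.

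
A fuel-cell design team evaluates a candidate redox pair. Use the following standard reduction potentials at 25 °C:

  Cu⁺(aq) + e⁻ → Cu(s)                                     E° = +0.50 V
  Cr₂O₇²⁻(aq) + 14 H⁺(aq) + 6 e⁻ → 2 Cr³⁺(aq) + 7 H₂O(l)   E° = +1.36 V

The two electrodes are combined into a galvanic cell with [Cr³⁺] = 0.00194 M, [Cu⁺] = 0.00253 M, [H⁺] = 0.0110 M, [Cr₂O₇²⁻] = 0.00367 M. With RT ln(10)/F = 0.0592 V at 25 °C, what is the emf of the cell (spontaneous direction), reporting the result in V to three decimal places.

Cr₂O₇²⁻/Cr³⁺ is the cathode (higher E°), Cu⁺/Cu the anode: E°cell = +1.36 − (+0.50) = +0.86 V, n = 6.
Overall: Cr₂O₇²⁻(aq) + 14 H⁺(aq) + 6 Cu(s) → 2 Cr³⁺(aq) + 7 H₂O(l) + 6 Cu⁺(aq)
Q = [Cr³⁺]^2·[Cu⁺]^6 / ([Cr₂O₇²⁻]·[H⁺]^14); log Q = 8.850.
E = E° − (0.0592/n) log Q = +0.86 − (0.0592/6)(8.850) = +0.773 V.

+0.773 V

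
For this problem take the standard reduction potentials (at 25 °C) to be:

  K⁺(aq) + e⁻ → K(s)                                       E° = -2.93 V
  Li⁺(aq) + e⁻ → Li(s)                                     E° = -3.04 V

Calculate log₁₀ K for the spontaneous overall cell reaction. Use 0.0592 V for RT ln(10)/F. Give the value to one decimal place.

Cathode: K⁺/K; anode: Li⁺/Li. E°cell = +0.11 V, n = 1.
log K = nE°cell / 0.0592 = (1)(+0.11) / 0.0592 = 1.9.

1.9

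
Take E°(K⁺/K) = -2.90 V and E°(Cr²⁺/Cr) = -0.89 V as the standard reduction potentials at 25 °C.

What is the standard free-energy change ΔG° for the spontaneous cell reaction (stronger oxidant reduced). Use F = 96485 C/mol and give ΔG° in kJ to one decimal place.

-387.9 kJ

Cr²⁺/Cr (E° = -0.89 V) is the cathode; K⁺/K (E° = -2.90 V) is the anode, so E°cell = +2.01 V.
Balancing electrons gives n = 2 (lcm of 2 and 1).
ΔG° = −nFE° = −(2)(96485)(+2.01) = -387,870 J = -387.9 kJ.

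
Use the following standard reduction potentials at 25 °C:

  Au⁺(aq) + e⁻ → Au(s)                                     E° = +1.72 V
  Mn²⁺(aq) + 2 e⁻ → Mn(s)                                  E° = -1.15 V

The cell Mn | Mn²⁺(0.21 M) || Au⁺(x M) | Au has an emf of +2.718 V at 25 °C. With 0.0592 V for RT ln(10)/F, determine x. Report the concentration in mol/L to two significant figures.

0.0012 M

Au⁺/Au is the cathode, Mn²⁺/Mn the anode: E°cell = +2.87 V, n = 2.
Overall reaction: 2 Au⁺(aq) + Mn(s) → 2 Au(s) + Mn²⁺(aq); Q = [Mn²⁺]^1/[Au⁺]^2.
From E = E° − (0.0592/n) log Q: log Q = (E° − E)·n/0.0592 = (+2.87 − (+2.718))·2/0.0592 = 5.1351.
So 2·log[Au⁺] = 1·log(0.21) − log Q = -0.6778 − (5.1351) = -5.8129; log[Au⁺] = -5.8129 / 2 = -2.9064; [Au⁺] = 10^(-2.9064) ≈ 0.0012 M.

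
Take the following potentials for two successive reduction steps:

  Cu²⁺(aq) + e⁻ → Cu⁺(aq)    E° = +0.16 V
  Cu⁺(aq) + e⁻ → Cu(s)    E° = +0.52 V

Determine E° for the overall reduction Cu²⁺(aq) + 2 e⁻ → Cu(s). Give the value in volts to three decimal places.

Adding the free-energy changes (−nFE°) of the two steps gives −n₃FE°₃ = −n₁FE°₁ − n₂FE°₂.
E°₃ = (1×+0.16 + 1×+0.52) / 2 = (+0.680) / 2 = +0.340 V.

+0.340 V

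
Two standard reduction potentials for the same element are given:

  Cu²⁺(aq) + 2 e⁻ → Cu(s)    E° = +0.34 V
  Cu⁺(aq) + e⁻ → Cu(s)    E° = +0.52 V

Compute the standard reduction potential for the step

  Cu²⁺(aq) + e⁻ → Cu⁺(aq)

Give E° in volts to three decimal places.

+0.160 V

Sequential free energies add, so n₃E°₃ = n₁E°₁ + n₂E°₂.
With n₃ = 2, and the known step contributing 1×(+0.52) V, the unknown satisfies 1·E° = 2×(+0.34) − 1×(+0.52) = +0.160.
E° = +0.160 / 1 = +0.160 V.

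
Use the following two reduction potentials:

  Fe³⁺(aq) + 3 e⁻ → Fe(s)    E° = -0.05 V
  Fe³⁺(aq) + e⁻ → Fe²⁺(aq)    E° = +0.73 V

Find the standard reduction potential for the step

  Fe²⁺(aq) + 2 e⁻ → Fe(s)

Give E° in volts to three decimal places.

Sequential free energies add, so n₃E°₃ = n₁E°₁ + n₂E°₂.
With n₃ = 3, and the known step contributing 1×(+0.73) V, the unknown satisfies 2·E° = 3×(-0.05) − 1×(+0.73) = -0.880.
E° = -0.880 / 2 = -0.440 V.

-0.440 V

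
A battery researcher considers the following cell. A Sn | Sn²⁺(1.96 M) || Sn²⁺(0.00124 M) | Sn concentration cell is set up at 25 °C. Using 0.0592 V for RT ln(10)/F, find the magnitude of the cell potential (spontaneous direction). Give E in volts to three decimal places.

For a concentration cell E°cell = 0. The 1.96 M side is the cathode (reduction is favoured where [Sn²⁺] is higher).
With n = 2, E = −(0.0592/2) log([Sn²⁺]ₐₙ/[Sn²⁺]꜀ₐₜ) = −(0.0592/2) log(0.00124/1.96) = −(0.0592/2)(-3.199) = +0.095 V.

+0.095 V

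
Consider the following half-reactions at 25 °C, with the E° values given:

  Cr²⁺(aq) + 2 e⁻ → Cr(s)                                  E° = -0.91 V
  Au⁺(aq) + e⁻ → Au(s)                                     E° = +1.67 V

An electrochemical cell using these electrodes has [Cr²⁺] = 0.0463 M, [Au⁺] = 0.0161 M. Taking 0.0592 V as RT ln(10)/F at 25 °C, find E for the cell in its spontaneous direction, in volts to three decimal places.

Au⁺/Au is the cathode (higher E°), Cr²⁺/Cr the anode: E°cell = +1.67 − (-0.91) = +2.58 V, n = 2.
Overall: 2 Au⁺(aq) + Cr(s) → 2 Au(s) + Cr²⁺(aq)
Q = [Cr²⁺] / ([Au⁺]^2); log Q = 2.252.
E = E° − (0.0592/n) log Q = +2.58 − (0.0592/2)(2.252) = +2.513 V.

+2.513 V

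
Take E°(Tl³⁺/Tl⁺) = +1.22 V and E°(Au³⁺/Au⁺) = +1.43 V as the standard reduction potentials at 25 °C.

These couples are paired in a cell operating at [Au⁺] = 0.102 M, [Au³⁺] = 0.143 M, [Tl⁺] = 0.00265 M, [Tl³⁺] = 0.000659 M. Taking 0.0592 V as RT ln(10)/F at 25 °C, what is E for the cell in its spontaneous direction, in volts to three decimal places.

+0.232 V

Au³⁺/Au⁺ is the cathode (higher E°), Tl³⁺/Tl⁺ the anode: E°cell = +1.43 − (+1.22) = +0.21 V, n = 2.
Overall: Au³⁺(aq) + Tl⁺(aq) → Au⁺(aq) + Tl³⁺(aq)
Q = [Au⁺]·[Tl³⁺] / ([Au³⁺]·[Tl⁺]); log Q = -0.751.
E = E° − (0.0592/n) log Q = +0.21 − (0.0592/2)(-0.751) = +0.232 V.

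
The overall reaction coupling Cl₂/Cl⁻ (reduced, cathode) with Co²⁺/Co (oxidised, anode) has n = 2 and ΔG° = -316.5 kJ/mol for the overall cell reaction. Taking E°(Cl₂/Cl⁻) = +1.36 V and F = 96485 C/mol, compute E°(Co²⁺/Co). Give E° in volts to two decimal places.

-0.28 V

E°cell = −ΔG°/(nF) = −(-316.5×10³)/((2)(96485)) = +1.640 V.
Since Cl₂/Cl⁻ is the cathode and Co²⁺/Co the anode, E°cell = E°(Cl₂/Cl⁻) − E°(Co²⁺/Co).
So E°(Co²⁺/Co) = E°(Cl₂/Cl⁻) − E°cell = (+1.36) − (+1.640) = -0.28 V.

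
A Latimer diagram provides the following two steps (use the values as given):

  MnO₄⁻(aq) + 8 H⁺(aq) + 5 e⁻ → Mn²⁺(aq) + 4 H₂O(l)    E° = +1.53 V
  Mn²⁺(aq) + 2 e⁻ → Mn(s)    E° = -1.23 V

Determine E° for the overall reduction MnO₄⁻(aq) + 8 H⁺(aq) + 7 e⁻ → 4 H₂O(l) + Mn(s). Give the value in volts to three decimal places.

Standard free energies of sequential steps add: ΔG°₃ = ΔG°₁ + ΔG°₂, so n₃E°₃ = n₁E°₁ + n₂E°₂.
E°₃ = (5×+1.53 + 2×-1.23) / 7 = (+5.190) / 7 = +0.741 V.

+0.741 V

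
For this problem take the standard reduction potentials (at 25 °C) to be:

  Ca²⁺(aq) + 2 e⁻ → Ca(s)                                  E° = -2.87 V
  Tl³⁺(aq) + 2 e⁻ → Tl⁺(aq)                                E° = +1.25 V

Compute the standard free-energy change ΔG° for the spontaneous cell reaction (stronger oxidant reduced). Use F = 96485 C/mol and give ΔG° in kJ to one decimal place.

Tl³⁺/Tl⁺ (E° = +1.25 V) is the cathode; Ca²⁺/Ca (E° = -2.87 V) is the anode, so E°cell = +4.12 V.
Balancing electrons gives n = 2 (lcm of 2 and 2).
ΔG° = −nFE° = −(2)(96485)(+4.12) = -795,036 J = -795.0 kJ.

-795.0 kJ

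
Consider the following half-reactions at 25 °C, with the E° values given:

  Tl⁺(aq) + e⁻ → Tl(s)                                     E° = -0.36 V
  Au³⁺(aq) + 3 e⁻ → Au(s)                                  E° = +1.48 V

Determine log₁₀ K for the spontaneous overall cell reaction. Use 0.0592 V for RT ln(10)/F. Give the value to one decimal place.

93.2

Cathode: Au³⁺/Au; anode: Tl⁺/Tl. E°cell = +1.84 V, n = 3.
log K = nE°cell / 0.0592 = (3)(+1.84) / 0.0592 = 93.2.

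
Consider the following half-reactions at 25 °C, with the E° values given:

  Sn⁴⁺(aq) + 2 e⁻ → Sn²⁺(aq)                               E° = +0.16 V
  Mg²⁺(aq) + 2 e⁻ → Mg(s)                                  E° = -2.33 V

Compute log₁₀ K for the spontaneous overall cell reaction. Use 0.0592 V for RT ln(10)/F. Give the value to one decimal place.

84.1

Cathode: Sn⁴⁺/Sn²⁺; anode: Mg²⁺/Mg. E°cell = +2.49 V, n = 2.
log K = nE°cell / 0.0592 = (2)(+2.49) / 0.0592 = 84.1.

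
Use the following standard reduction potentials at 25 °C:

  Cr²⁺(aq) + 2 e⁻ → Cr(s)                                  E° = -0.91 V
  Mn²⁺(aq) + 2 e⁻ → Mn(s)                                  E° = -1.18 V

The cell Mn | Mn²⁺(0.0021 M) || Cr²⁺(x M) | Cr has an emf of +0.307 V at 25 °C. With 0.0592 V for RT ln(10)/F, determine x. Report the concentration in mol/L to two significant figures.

Cr²⁺/Cr is the cathode, Mn²⁺/Mn the anode: E°cell = +0.27 V, n = 2.
Overall reaction: Cr²⁺(aq) + Mn(s) → Cr(s) + Mn²⁺(aq); Q = [Mn²⁺]^1/[Cr²⁺]^1.
From E = E° − (0.0592/n) log Q: log Q = (E° − E)·n/0.0592 = (+0.27 − (+0.307))·2/0.0592 = -1.2500.
So 1·log[Cr²⁺] = 1·log(0.0021) − log Q = -2.6778 − (-1.2500) = -1.4278; [Cr²⁺] = 10^(-1.4278) ≈ 0.037 M.

0.037 M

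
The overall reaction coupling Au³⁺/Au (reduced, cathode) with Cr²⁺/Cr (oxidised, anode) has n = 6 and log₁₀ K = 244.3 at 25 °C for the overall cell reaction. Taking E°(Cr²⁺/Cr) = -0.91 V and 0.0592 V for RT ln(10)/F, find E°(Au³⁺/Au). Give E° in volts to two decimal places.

E°cell = (0.0592/n)·log K = (0.0592/6)(244.3) = +2.410 V.
Since Au³⁺/Au is the cathode and Cr²⁺/Cr the anode, E°cell = E°(Au³⁺/Au) − E°(Cr²⁺/Cr).
So E°(Au³⁺/Au) = E°cell + E°(Cr²⁺/Cr) = +2.410 + (-0.91) = +1.50 V.

+1.50 V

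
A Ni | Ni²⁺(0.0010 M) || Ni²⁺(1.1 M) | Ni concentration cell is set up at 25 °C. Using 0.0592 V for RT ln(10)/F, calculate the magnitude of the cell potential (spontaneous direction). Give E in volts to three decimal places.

For a concentration cell E°cell = 0. The 1.1 M side is the cathode (reduction is favoured where [Ni²⁺] is higher).
With n = 2, E = −(0.0592/2) log([Ni²⁺]ₐₙ/[Ni²⁺]꜀ₐₜ) = −(0.0592/2) log(0.001/1.1) = −(0.0592/2)(-3.041) = +0.090 V.

+0.090 V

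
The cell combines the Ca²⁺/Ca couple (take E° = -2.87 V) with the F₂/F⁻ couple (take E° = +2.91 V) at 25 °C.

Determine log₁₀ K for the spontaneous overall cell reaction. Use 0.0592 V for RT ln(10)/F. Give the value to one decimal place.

195.3

Cathode: F₂/F⁻; anode: Ca²⁺/Ca. E°cell = +5.78 V, n = 2.
log K = nE°cell / 0.0592 = (2)(+5.78) / 0.0592 = 195.3.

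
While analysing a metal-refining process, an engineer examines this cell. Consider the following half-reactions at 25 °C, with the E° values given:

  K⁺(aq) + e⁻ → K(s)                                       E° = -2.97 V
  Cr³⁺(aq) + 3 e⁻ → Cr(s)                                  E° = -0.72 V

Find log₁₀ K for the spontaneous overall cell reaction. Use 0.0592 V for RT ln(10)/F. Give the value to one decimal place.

Cathode: Cr³⁺/Cr; anode: K⁺/K. E°cell = +2.25 V, n = 3.
log K = nE°cell / 0.0592 = (3)(+2.25) / 0.0592 = 114.0.

114.0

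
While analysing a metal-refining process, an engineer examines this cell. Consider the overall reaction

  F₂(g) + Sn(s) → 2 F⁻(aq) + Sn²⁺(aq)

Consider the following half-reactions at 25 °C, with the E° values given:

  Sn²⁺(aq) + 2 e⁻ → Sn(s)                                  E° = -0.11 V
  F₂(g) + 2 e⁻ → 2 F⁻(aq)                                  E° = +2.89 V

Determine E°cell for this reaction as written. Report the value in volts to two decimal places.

The F₂/F⁻ couple has the higher reduction potential, so it is the cathode; Sn²⁺/Sn is oxidised at the anode.
E°cell = E°(cathode) − E°(anode) = (+2.89) − (-0.11) = +3.00 V.

+3.00 V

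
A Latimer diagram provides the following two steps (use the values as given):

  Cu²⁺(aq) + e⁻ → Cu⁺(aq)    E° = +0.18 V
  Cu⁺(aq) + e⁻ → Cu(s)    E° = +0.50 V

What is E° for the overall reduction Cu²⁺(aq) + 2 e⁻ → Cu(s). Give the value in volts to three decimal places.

Since ΔG° = −nFE° is additive over sequential reductions, n₃E°₃ = n₁E°₁ + n₂E°₂.
E°₃ = (1×+0.18 + 1×+0.50) / 2 = (+0.680) / 2 = +0.340 V.

+0.340 V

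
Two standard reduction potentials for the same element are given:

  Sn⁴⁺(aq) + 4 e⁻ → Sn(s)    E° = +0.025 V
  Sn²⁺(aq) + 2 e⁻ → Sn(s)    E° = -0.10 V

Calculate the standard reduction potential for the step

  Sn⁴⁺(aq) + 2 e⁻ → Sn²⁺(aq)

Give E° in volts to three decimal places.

+0.150 V

Sequential free energies add, so n₃E°₃ = n₁E°₁ + n₂E°₂.
With n₃ = 4, and the known step contributing 2×(-0.10) V, the unknown satisfies 2·E° = 4×(+0.025) − 2×(-0.10) = +0.300.
E° = +0.300 / 2 = +0.150 V.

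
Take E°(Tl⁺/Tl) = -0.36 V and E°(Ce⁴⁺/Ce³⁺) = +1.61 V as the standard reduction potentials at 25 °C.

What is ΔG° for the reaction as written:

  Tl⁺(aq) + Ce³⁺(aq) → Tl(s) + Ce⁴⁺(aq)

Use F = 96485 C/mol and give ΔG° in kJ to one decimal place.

+190.1 kJ

As written, Tl⁺/Tl is reduced (cathode) and Ce⁴⁺/Ce³⁺ is oxidised (anode), so E°cell = (-0.36) − (+1.61) = -1.97 V.
Balancing electrons gives n = 1.
ΔG° = −nFE° = −(1)(96485)(-1.97) = 190,075 J = +190.1 kJ.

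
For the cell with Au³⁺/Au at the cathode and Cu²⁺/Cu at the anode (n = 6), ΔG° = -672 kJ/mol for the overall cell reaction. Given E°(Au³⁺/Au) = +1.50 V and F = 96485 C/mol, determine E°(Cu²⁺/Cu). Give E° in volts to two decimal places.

+0.34 V

E°cell = −ΔG°/(nF) = −(-672×10³)/((6)(96485)) = +1.161 V.
Since Au³⁺/Au is the cathode and Cu²⁺/Cu the anode, E°cell = E°(Au³⁺/Au) − E°(Cu²⁺/Cu).
So E°(Cu²⁺/Cu) = E°(Au³⁺/Au) − E°cell = (+1.50) − (+1.161) = +0.34 V.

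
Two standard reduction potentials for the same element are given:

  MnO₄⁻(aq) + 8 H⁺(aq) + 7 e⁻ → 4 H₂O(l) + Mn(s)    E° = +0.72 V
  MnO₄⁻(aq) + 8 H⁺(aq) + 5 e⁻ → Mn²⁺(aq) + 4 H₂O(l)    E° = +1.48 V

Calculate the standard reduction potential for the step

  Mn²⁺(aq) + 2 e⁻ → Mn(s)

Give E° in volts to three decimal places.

-1.180 V

Sequential free energies add, so n₃E°₃ = n₁E°₁ + n₂E°₂.
With n₃ = 7, and the known step contributing 5×(+1.48) V, the unknown satisfies 2·E° = 7×(+0.72) − 5×(+1.48) = -2.360.
E° = -2.360 / 2 = -1.180 V.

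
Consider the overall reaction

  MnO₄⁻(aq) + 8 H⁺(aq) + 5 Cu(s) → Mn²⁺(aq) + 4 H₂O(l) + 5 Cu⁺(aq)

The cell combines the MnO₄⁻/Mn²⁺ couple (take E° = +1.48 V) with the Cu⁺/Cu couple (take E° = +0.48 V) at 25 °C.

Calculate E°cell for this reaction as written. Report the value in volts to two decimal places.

+1.00 V

The MnO₄⁻/Mn²⁺ couple has the higher reduction potential, so it is the cathode; Cu⁺/Cu is oxidised at the anode.
E°cell = E°(cathode) − E°(anode) = (+1.48) − (+0.48) = +1.00 V.
Since E°cell > 0, the reaction is spontaneous under standard conditions.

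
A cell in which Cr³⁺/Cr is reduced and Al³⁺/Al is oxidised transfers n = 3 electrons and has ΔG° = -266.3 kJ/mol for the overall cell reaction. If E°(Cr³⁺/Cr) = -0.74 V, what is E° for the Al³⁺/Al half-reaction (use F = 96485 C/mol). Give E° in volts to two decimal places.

E°cell = −ΔG°/(nF) = −(-266.3×10³)/((3)(96485)) = +0.920 V.
Since Cr³⁺/Cr is the cathode and Al³⁺/Al the anode, E°cell = E°(Cr³⁺/Cr) − E°(Al³⁺/Al).
So E°(Al³⁺/Al) = E°(Cr³⁺/Cr) − E°cell = (-0.74) − (+0.920) = -1.66 V.

-1.66 V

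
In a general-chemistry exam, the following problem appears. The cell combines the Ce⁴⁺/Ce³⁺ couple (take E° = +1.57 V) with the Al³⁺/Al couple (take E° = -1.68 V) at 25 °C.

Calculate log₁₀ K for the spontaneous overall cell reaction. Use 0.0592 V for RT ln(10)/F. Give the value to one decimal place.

Cathode: Ce⁴⁺/Ce³⁺; anode: Al³⁺/Al. E°cell = +3.25 V, n = 3.
log K = nE°cell / 0.0592 = (3)(+3.25) / 0.0592 = 164.7.

164.7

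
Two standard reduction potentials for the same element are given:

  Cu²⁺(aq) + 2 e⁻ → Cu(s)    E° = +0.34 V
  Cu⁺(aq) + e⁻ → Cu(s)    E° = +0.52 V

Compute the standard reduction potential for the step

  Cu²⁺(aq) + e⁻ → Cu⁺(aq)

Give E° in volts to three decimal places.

+0.160 V

Sequential free energies add, so n₃E°₃ = n₁E°₁ + n₂E°₂.
With n₃ = 2, and the known step contributing 1×(+0.52) V, the unknown satisfies 1·E° = 2×(+0.34) − 1×(+0.52) = +0.160.
E° = +0.160 / 1 = +0.160 V.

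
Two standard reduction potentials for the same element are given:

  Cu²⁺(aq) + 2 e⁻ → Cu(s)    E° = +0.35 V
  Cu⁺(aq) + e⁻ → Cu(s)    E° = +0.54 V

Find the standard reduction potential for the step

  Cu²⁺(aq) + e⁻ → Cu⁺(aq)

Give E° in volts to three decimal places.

Sequential free energies add, so n₃E°₃ = n₁E°₁ + n₂E°₂.
With n₃ = 2, and the known step contributing 1×(+0.54) V, the unknown satisfies 1·E° = 2×(+0.35) − 1×(+0.54) = +0.160.
E° = +0.160 / 1 = +0.160 V.

+0.160 V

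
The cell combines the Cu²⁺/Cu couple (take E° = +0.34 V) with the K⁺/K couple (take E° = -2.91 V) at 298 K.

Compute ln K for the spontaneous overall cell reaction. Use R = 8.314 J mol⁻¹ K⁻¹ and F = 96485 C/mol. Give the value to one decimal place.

253.1

Cathode: Cu²⁺/Cu; anode: K⁺/K. E°cell = (+0.34) − (-2.91) = +3.25 V, with n = 2.
ΔG° = −nFE° = −RT ln K, so ln K = nFE°/(RT) = (2)(96485)(+3.25) / ((8.314)(298)) = 253.132.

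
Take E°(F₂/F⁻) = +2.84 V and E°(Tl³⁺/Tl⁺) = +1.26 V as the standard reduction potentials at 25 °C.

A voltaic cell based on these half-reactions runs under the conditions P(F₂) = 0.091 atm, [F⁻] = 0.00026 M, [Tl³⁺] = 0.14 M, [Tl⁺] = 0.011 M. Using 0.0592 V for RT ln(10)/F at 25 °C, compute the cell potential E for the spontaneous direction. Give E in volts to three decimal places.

+1.729 V

F₂/F⁻ is the cathode (higher E°), Tl³⁺/Tl⁺ the anode: E°cell = +2.84 − (+1.26) = +1.58 V, n = 2.
Overall: F₂(g) + Tl⁺(aq) → 2 F⁻(aq) + Tl³⁺(aq)
Q = [F⁻]^2·[Tl³⁺] / (P(F₂)·[Tl⁺]); log Q = -5.024.
E = E° − (0.0592/n) log Q = +1.58 − (0.0592/2)(-5.024) = +1.729 V.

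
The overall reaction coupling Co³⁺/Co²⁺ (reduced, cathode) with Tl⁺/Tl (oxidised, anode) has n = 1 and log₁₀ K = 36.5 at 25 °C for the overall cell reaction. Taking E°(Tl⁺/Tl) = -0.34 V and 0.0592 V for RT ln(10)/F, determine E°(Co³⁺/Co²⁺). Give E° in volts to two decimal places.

E°cell = (0.0592/n)·log K = (0.0592/1)(36.5) = +2.161 V.
Since Co³⁺/Co²⁺ is the cathode and Tl⁺/Tl the anode, E°cell = E°(Co³⁺/Co²⁺) − E°(Tl⁺/Tl).
So E°(Co³⁺/Co²⁺) = E°cell + E°(Tl⁺/Tl) = +2.161 + (-0.34) = +1.82 V.

+1.82 V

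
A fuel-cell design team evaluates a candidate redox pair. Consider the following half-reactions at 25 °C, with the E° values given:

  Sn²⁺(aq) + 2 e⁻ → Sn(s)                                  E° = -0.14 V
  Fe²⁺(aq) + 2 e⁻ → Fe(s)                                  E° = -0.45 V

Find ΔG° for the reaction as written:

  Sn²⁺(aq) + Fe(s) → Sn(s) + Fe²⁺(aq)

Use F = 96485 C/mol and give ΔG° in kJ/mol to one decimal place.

As written, Sn²⁺/Sn is reduced (cathode) and Fe²⁺/Fe is oxidised (anode), so E°cell = (-0.14) − (-0.45) = +0.31 V.
Balancing electrons gives n = 2.
ΔG° = −nFE° = −(2)(96485)(+0.31) = -59,821 J = -59.8 kJ/mol.

-59.8 kJ/mol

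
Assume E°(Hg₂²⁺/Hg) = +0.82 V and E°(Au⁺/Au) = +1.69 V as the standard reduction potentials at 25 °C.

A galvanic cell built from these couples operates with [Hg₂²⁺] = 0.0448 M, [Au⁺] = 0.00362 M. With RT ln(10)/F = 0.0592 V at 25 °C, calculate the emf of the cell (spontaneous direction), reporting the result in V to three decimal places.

Au⁺/Au is the cathode (higher E°), Hg₂²⁺/Hg the anode: E°cell = +1.69 − (+0.82) = +0.87 V, n = 2.
Overall: 2 Au⁺(aq) + 2 Hg(l) → 2 Au(s) + Hg₂²⁺(aq)
Q = [Hg₂²⁺] / ([Au⁺]^2); log Q = 3.534.
E = E° − (0.0592/n) log Q = +0.87 − (0.0592/2)(3.534) = +0.765 V.

+0.765 V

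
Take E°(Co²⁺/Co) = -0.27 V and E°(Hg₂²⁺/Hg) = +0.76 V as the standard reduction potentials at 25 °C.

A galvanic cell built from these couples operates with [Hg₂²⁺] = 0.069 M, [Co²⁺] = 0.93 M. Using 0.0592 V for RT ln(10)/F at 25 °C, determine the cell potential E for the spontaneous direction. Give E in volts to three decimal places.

Hg₂²⁺/Hg is the cathode (higher E°), Co²⁺/Co the anode: E°cell = +0.76 − (-0.27) = +1.03 V, n = 2.
Overall: Hg₂²⁺(aq) + Co(s) → 2 Hg(l) + Co²⁺(aq)
Q = [Co²⁺] / ([Hg₂²⁺]); log Q = 1.130.
E = E° − (0.0592/n) log Q = +1.03 − (0.0592/2)(1.130) = +0.997 V.

+0.997 V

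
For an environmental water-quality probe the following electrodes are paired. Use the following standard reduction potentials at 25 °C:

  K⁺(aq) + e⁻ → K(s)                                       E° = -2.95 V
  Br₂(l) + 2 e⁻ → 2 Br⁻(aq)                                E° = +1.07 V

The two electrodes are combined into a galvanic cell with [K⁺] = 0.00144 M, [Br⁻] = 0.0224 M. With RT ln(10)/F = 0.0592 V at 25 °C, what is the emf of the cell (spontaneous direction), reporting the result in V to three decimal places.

Br₂/Br⁻ is the cathode (higher E°), K⁺/K the anode: E°cell = +1.07 − (-2.95) = +4.02 V, n = 2.
Overall: Br₂(l) + 2 K(s) → 2 Br⁻(aq) + 2 K⁺(aq)
Q = [Br⁻]^2·[K⁺]^2; log Q = -8.983.
E = E° − (0.0592/n) log Q = +4.02 − (0.0592/2)(-8.983) = +4.286 V.

+4.286 V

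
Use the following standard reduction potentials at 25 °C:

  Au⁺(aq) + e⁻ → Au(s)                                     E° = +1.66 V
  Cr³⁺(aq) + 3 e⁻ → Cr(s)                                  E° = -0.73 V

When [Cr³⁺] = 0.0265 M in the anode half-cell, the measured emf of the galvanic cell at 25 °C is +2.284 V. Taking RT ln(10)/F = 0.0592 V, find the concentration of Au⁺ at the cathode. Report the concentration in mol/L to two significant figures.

0.0048 M

Au⁺/Au is the cathode, Cr³⁺/Cr the anode: E°cell = +2.39 V, n = 3.
Overall reaction: 3 Au⁺(aq) + Cr(s) → 3 Au(s) + Cr³⁺(aq); Q = [Cr³⁺]^1/[Au⁺]^3.
From E = E° − (0.0592/n) log Q: log Q = (E° − E)·n/0.0592 = (+2.39 − (+2.284))·3/0.0592 = 5.3716.
So 3·log[Au⁺] = 1·log(0.0265) − log Q = -1.5768 − (5.3716) = -6.9484; log[Au⁺] = -6.9484 / 3 = -2.3161; [Au⁺] = 10^(-2.3161) ≈ 0.0048 M.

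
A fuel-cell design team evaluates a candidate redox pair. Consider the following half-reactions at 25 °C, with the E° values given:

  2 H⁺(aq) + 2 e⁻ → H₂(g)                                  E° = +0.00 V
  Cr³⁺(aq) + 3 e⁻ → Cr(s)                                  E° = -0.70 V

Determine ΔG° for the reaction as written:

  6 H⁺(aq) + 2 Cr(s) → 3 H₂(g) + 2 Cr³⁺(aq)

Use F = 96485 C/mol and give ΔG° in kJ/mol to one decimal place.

As written, H⁺/H₂ is reduced (cathode) and Cr³⁺/Cr is oxidised (anode), so E°cell = (+0.00) − (-0.70) = +0.70 V.
Balancing electrons gives n = 6.
ΔG° = −nFE° = −(6)(96485)(+0.70) = -405,237 J = -405.2 kJ/mol.

-405.2 kJ/mol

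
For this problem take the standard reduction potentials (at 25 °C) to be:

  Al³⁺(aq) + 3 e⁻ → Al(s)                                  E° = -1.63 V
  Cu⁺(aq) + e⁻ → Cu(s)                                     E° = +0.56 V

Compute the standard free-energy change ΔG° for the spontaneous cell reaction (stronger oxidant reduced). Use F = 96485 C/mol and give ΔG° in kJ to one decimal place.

-633.9 kJ

Cu⁺/Cu (E° = +0.56 V) is the cathode; Al³⁺/Al (E° = -1.63 V) is the anode, so E°cell = +2.19 V.
Balancing electrons gives n = 3 (lcm of 1 and 3).
ΔG° = −nFE° = −(3)(96485)(+2.19) = -633,906 J = -633.9 kJ.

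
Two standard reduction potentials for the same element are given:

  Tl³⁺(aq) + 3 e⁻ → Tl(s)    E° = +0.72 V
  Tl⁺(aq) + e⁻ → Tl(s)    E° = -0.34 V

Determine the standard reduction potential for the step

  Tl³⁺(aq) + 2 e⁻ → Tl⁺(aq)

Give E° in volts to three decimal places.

Sequential free energies add, so n₃E°₃ = n₁E°₁ + n₂E°₂.
With n₃ = 3, and the known step contributing 1×(-0.34) V, the unknown satisfies 2·E° = 3×(+0.72) − 1×(-0.34) = +2.500.
E° = +2.500 / 2 = +1.250 V.

+1.250 V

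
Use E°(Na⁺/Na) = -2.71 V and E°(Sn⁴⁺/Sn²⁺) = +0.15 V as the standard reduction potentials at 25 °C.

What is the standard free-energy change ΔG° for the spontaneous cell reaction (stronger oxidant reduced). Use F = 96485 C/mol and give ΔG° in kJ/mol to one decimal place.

-551.9 kJ/mol

Sn⁴⁺/Sn²⁺ (E° = +0.15 V) is the cathode; Na⁺/Na (E° = -2.71 V) is the anode, so E°cell = +2.86 V.
Balancing electrons gives n = 2 (lcm of 2 and 1).
ΔG° = −nFE° = −(2)(96485)(+2.86) = -551,894 J = -551.9 kJ/mol.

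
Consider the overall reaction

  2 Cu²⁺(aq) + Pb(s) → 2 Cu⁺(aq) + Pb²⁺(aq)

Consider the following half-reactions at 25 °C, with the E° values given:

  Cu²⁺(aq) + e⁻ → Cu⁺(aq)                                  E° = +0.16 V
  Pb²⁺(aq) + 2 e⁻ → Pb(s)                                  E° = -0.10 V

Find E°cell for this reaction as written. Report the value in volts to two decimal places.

+0.26 V

The Cu²⁺/Cu⁺ couple has the higher reduction potential, so it is the cathode; Pb²⁺/Pb is oxidised at the anode.
E°cell = E°(cathode) − E°(anode) = (+0.16) − (-0.10) = +0.26 V.
Since E°cell > 0, the reaction is spontaneous under standard conditions.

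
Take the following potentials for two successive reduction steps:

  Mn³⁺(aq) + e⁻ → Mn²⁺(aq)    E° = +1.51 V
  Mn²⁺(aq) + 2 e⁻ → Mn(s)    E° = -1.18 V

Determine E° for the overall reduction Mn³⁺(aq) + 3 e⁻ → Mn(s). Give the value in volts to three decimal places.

-0.283 V

Adding the free-energy changes (−nFE°) of the two steps gives −n₃FE°₃ = −n₁FE°₁ − n₂FE°₂.
E°₃ = (1×+1.51 + 2×-1.18) / 3 = (-0.850) / 3 = -0.283 V.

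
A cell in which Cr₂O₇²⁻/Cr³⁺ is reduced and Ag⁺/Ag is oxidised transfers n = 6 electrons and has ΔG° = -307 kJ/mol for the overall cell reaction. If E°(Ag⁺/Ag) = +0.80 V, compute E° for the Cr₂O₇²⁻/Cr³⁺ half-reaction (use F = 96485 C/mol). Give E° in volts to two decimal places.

E°cell = −ΔG°/(nF) = −(-307×10³)/((6)(96485)) = +0.530 V.
Since Cr₂O₇²⁻/Cr³⁺ is the cathode and Ag⁺/Ag the anode, E°cell = E°(Cr₂O₇²⁻/Cr³⁺) − E°(Ag⁺/Ag).
So E°(Cr₂O₇²⁻/Cr³⁺) = E°cell + E°(Ag⁺/Ag) = +0.530 + (+0.80) = +1.33 V.

+1.33 V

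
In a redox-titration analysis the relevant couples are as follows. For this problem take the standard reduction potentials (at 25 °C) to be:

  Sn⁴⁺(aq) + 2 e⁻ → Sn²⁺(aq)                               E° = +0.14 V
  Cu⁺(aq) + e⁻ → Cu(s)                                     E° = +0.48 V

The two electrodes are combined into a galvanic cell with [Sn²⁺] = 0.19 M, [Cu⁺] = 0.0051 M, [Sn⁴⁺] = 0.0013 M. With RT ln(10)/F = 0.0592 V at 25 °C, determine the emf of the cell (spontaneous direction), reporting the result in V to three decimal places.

+0.268 V

Cu⁺/Cu is the cathode (higher E°), Sn⁴⁺/Sn²⁺ the anode: E°cell = +0.48 − (+0.14) = +0.34 V, n = 2.
Overall: 2 Cu⁺(aq) + Sn²⁺(aq) → 2 Cu(s) + Sn⁴⁺(aq)
Q = [Sn⁴⁺] / ([Cu⁺]^2·[Sn²⁺]); log Q = 2.420.
E = E° − (0.0592/n) log Q = +0.34 − (0.0592/2)(2.420) = +0.268 V.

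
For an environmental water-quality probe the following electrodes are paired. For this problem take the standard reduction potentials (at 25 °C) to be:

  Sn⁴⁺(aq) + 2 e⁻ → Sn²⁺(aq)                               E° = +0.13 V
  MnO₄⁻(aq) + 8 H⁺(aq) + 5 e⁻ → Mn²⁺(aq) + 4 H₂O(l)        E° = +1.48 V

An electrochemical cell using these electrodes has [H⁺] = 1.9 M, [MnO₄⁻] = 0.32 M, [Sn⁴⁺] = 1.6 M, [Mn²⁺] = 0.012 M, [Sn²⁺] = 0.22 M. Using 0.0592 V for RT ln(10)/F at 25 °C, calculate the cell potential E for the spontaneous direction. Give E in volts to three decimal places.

+1.368 V

MnO₄⁻/Mn²⁺ is the cathode (higher E°), Sn⁴⁺/Sn²⁺ the anode: E°cell = +1.48 − (+0.13) = +1.35 V, n = 10.
Overall: 2 MnO₄⁻(aq) + 16 H⁺(aq) + 5 Sn²⁺(aq) → 2 Mn²⁺(aq) + 8 H₂O(l) + 5 Sn⁴⁺(aq)
Q = [Mn²⁺]^2·[Sn⁴⁺]^5 / ([MnO₄⁻]^2·[H⁺]^16·[Sn²⁺]^5); log Q = -3.004.
E = E° − (0.0592/n) log Q = +1.35 − (0.0592/10)(-3.004) = +1.368 V.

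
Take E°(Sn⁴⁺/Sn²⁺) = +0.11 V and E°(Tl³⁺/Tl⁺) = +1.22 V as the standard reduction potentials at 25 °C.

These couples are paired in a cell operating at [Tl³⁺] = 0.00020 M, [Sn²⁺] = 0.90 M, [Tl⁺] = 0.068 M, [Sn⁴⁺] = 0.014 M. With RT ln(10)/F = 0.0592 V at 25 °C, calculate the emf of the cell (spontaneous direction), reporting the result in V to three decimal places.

+1.089 V

Tl³⁺/Tl⁺ is the cathode (higher E°), Sn⁴⁺/Sn²⁺ the anode: E°cell = +1.22 − (+0.11) = +1.11 V, n = 2.
Overall: Tl³⁺(aq) + Sn²⁺(aq) → Tl⁺(aq) + Sn⁴⁺(aq)
Q = [Tl⁺]·[Sn⁴⁺] / ([Tl³⁺]·[Sn²⁺]); log Q = 0.723.
E = E° − (0.0592/n) log Q = +1.11 − (0.0592/2)(0.723) = +1.089 V.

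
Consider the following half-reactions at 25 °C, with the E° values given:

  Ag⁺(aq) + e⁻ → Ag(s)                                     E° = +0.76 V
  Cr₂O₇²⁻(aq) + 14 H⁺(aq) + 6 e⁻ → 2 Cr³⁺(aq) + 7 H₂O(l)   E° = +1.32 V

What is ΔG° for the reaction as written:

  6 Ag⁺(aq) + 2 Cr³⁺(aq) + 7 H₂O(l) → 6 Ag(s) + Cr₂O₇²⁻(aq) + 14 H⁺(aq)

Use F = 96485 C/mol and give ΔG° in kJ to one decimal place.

As written, Ag⁺/Ag is reduced (cathode) and Cr₂O₇²⁻/Cr³⁺ is oxidised (anode), so E°cell = (+0.76) − (+1.32) = -0.56 V.
Balancing electrons gives n = 6.
ΔG° = −nFE° = −(6)(96485)(-0.56) = 324,190 J = +324.2 kJ.

+324.2 kJ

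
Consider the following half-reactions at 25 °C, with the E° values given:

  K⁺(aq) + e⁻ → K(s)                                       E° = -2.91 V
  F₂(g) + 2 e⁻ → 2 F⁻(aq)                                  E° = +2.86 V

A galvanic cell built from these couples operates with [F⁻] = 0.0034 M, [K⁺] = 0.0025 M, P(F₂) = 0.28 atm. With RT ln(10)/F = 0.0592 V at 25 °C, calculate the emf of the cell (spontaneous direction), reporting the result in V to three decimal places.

F₂/F⁻ is the cathode (higher E°), K⁺/K the anode: E°cell = +2.86 − (-2.91) = +5.77 V, n = 2.
Overall: F₂(g) + 2 K(s) → 2 F⁻(aq) + 2 K⁺(aq)
Q = [F⁻]^2·[K⁺]^2 / (P(F₂)); log Q = -9.588.
E = E° − (0.0592/n) log Q = +5.77 − (0.0592/2)(-9.588) = +6.054 V.

+6.054 V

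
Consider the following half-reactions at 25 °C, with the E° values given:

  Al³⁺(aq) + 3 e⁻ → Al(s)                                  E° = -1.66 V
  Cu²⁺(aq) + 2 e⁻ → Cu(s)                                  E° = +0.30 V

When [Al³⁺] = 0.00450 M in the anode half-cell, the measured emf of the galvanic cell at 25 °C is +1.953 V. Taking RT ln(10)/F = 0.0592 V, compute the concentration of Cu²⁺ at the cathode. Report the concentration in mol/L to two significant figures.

Cu²⁺/Cu is the cathode, Al³⁺/Al the anode: E°cell = +1.96 V, n = 6.
Overall reaction: 3 Cu²⁺(aq) + 2 Al(s) → 3 Cu(s) + 2 Al³⁺(aq); Q = [Al³⁺]^2/[Cu²⁺]^3.
From E = E° − (0.0592/n) log Q: log Q = (E° − E)·n/0.0592 = (+1.96 − (+1.953))·6/0.0592 = 0.7095.
So 3·log[Cu²⁺] = 2·log(0.0045) − log Q = -4.6936 − (0.7095) = -5.4031; log[Cu²⁺] = -5.4031 / 3 = -1.8010; [Cu²⁺] = 10^(-1.8010) ≈ 0.016 M.

0.016 M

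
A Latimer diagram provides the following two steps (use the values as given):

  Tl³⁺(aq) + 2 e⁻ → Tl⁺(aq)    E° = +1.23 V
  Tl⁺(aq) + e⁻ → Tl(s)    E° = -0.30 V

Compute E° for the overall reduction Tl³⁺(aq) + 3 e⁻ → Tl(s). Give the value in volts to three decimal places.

Standard free energies of sequential steps add: ΔG°₃ = ΔG°₁ + ΔG°₂, so n₃E°₃ = n₁E°₁ + n₂E°₂.
E°₃ = (2×+1.23 + 1×-0.30) / 3 = (+2.160) / 3 = +0.720 V.

+0.720 V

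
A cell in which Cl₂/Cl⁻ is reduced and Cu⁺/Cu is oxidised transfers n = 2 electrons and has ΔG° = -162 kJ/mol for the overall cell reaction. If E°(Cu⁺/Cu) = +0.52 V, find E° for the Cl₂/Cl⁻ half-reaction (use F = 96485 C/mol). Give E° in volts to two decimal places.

E°cell = −ΔG°/(nF) = −(-162×10³)/((2)(96485)) = +0.840 V.
Since Cl₂/Cl⁻ is the cathode and Cu⁺/Cu the anode, E°cell = E°(Cl₂/Cl⁻) − E°(Cu⁺/Cu).
So E°(Cl₂/Cl⁻) = E°cell + E°(Cu⁺/Cu) = +0.840 + (+0.52) = +1.36 V.

+1.36 V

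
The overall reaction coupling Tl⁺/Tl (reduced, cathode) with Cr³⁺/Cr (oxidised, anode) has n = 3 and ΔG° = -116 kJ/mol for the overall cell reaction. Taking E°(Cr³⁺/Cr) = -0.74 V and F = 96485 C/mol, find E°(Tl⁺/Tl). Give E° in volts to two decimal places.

-0.34 V

E°cell = −ΔG°/(nF) = −(-116×10³)/((3)(96485)) = +0.401 V.
Since Tl⁺/Tl is the cathode and Cr³⁺/Cr the anode, E°cell = E°(Tl⁺/Tl) − E°(Cr³⁺/Cr).
So E°(Tl⁺/Tl) = E°cell + E°(Cr³⁺/Cr) = +0.401 + (-0.74) = -0.34 V.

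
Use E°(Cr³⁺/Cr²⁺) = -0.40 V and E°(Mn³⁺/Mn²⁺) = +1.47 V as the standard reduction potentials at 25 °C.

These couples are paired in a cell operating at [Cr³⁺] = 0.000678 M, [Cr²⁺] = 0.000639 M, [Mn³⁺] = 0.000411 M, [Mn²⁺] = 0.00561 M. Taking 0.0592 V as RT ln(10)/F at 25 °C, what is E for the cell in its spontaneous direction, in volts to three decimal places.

Mn³⁺/Mn²⁺ is the cathode (higher E°), Cr³⁺/Cr²⁺ the anode: E°cell = +1.47 − (-0.40) = +1.87 V, n = 1.
Overall: Mn³⁺(aq) + Cr²⁺(aq) → Mn²⁺(aq) + Cr³⁺(aq)
Q = [Mn²⁺]·[Cr³⁺] / ([Mn³⁺]·[Cr²⁺]); log Q = 1.161.
E = E° − (0.0592/n) log Q = +1.87 − (0.0592/1)(1.161) = +1.801 V.

+1.801 V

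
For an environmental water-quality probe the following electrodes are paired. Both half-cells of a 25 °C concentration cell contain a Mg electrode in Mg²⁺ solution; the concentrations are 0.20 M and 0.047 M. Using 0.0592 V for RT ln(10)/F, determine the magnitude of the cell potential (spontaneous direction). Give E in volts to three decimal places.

For a concentration cell E°cell = 0. The 0.20 M side is the cathode (reduction is favoured where [Mg²⁺] is higher).
With n = 2, E = −(0.0592/2) log([Mg²⁺]ₐₙ/[Mg²⁺]꜀ₐₜ) = −(0.0592/2) log(0.047/0.2) = −(0.0592/2)(-0.629) = +0.019 V.

+0.019 V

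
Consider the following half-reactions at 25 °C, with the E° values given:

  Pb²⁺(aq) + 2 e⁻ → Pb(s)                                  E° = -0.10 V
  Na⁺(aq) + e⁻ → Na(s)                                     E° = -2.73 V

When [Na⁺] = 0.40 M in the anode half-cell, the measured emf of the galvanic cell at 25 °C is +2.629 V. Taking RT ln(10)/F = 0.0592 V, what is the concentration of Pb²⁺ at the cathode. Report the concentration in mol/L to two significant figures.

Pb²⁺/Pb is the cathode, Na⁺/Na the anode: E°cell = +2.63 V, n = 2.
Overall reaction: Pb²⁺(aq) + 2 Na(s) → Pb(s) + 2 Na⁺(aq); Q = [Na⁺]^2/[Pb²⁺]^1.
From E = E° − (0.0592/n) log Q: log Q = (E° − E)·n/0.0592 = (+2.63 − (+2.629))·2/0.0592 = 0.0338.
So 1·log[Pb²⁺] = 2·log(0.4) − log Q = -0.7959 − (0.0338) = -0.8297; [Pb²⁺] = 10^(-0.8297) ≈ 0.15 M.

0.15 M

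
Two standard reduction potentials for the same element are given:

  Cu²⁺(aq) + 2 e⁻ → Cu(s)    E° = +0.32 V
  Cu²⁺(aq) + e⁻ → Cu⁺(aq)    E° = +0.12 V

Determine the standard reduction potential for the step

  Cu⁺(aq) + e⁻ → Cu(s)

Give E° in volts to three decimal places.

Sequential free energies add, so n₃E°₃ = n₁E°₁ + n₂E°₂.
With n₃ = 2, and the known step contributing 1×(+0.12) V, the unknown satisfies 1·E° = 2×(+0.32) − 1×(+0.12) = +0.520.
E° = +0.520 / 1 = +0.520 V.

+0.520 V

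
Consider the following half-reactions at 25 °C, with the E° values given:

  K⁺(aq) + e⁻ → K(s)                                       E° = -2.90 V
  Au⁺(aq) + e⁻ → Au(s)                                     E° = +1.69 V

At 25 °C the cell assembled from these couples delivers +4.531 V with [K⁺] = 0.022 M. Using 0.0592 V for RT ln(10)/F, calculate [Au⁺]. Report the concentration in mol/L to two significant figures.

Au⁺/Au is the cathode, K⁺/K the anode: E°cell = +4.59 V, n = 1.
Overall reaction: Au⁺(aq) + K(s) → Au(s) + K⁺(aq); Q = [K⁺]^1/[Au⁺]^1.
From E = E° − (0.0592/n) log Q: log Q = (E° − E)·n/0.0592 = (+4.59 − (+4.531))·1/0.0592 = 0.9966.
So 1·log[Au⁺] = 1·log(0.022) − log Q = -1.6576 − (0.9966) = -2.6542; [Au⁺] = 10^(-2.6542) ≈ 0.0022 M.

0.0022 M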